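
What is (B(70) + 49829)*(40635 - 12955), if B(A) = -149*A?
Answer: 1090564320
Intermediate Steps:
(B(70) + 49829)*(40635 - 12955) = (-149*70 + 49829)*(40635 - 12955) = (-10430 + 49829)*27680 = 39399*27680 = 1090564320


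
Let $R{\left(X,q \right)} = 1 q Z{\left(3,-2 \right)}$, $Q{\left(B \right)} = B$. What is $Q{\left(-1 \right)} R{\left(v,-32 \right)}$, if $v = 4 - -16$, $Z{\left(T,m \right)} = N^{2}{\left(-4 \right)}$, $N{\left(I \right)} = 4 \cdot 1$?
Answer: $512$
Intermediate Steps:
$N{\left(I \right)} = 4$
$Z{\left(T,m \right)} = 16$ ($Z{\left(T,m \right)} = 4^{2} = 16$)
$v = 20$ ($v = 4 + 16 = 20$)
$R{\left(X,q \right)} = 16 q$ ($R{\left(X,q \right)} = 1 q 16 = q 16 = 16 q$)
$Q{\left(-1 \right)} R{\left(v,-32 \right)} = - 16 \left(-32\right) = \left(-1\right) \left(-512\right) = 512$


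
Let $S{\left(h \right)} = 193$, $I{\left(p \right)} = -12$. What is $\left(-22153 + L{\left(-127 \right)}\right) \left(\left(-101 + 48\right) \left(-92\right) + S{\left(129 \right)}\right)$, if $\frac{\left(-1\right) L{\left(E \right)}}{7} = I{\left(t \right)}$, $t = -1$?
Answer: $-111867761$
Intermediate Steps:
$L{\left(E \right)} = 84$ ($L{\left(E \right)} = \left(-7\right) \left(-12\right) = 84$)
$\left(-22153 + L{\left(-127 \right)}\right) \left(\left(-101 + 48\right) \left(-92\right) + S{\left(129 \right)}\right) = \left(-22153 + 84\right) \left(\left(-101 + 48\right) \left(-92\right) + 193\right) = - 22069 \left(\left(-53\right) \left(-92\right) + 193\right) = - 22069 \left(4876 + 193\right) = \left(-22069\right) 5069 = -111867761$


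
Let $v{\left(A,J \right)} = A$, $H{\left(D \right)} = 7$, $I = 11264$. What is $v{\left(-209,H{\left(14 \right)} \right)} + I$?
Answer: $11055$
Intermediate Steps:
$v{\left(-209,H{\left(14 \right)} \right)} + I = -209 + 11264 = 11055$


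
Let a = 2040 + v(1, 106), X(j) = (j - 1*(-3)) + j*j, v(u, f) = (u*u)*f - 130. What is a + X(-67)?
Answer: 6441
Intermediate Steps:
v(u, f) = -130 + f*u² (v(u, f) = u²*f - 130 = f*u² - 130 = -130 + f*u²)
X(j) = 3 + j + j² (X(j) = (j + 3) + j² = (3 + j) + j² = 3 + j + j²)
a = 2016 (a = 2040 + (-130 + 106*1²) = 2040 + (-130 + 106*1) = 2040 + (-130 + 106) = 2040 - 24 = 2016)
a + X(-67) = 2016 + (3 - 67 + (-67)²) = 2016 + (3 - 67 + 4489) = 2016 + 4425 = 6441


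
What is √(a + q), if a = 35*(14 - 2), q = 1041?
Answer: √1461 ≈ 38.223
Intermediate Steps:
a = 420 (a = 35*12 = 420)
√(a + q) = √(420 + 1041) = √1461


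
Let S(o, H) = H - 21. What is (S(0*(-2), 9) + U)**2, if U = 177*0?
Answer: 144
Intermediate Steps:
S(o, H) = -21 + H
U = 0
(S(0*(-2), 9) + U)**2 = ((-21 + 9) + 0)**2 = (-12 + 0)**2 = (-12)**2 = 144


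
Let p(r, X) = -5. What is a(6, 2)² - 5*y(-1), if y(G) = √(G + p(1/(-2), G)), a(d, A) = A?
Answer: 4 - 5*I*√6 ≈ 4.0 - 12.247*I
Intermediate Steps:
y(G) = √(-5 + G) (y(G) = √(G - 5) = √(-5 + G))
a(6, 2)² - 5*y(-1) = 2² - 5*√(-5 - 1) = 4 - 5*I*√6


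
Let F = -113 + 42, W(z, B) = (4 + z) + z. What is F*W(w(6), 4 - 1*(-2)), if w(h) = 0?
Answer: -284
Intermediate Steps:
W(z, B) = 4 + 2*z
F = -71
F*W(w(6), 4 - 1*(-2)) = -71*(4 + 2*0) = -71*(4 + 0) = -71*4 = -284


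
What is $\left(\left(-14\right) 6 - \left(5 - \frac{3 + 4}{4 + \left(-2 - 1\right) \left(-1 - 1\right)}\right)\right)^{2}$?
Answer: $\frac{779689}{100} \approx 7796.9$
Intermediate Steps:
$\left(\left(-14\right) 6 - \left(5 - \frac{3 + 4}{4 + \left(-2 - 1\right) \left(-1 - 1\right)}\right)\right)^{2} = \left(-84 - \left(5 - \frac{7}{4 - -6}\right)\right)^{2} = \left(-84 - \left(5 - \frac{7}{4 + 6}\right)\right)^{2} = \left(-84 - \left(5 - \frac{7}{10}\right)\right)^{2} = \left(-84 + \left(7 \cdot \frac{1}{10} - 5\right)\right)^{2} = \left(-84 + \left(\frac{7}{10} - 5\right)\right)^{2} = \left(-84 - \frac{43}{10}\right)^{2} = \left(- \frac{883}{10}\right)^{2} = \frac{779689}{100}$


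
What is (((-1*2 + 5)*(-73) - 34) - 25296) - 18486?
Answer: -44035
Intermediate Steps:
(((-1*2 + 5)*(-73) - 34) - 25296) - 18486 = (((-2 + 5)*(-73) - 34) - 25296) - 18486 = ((3*(-73) - 34) - 25296) - 18486 = ((-219 - 34) - 25296) - 18486 = (-253 - 25296) - 18486 = -25549 - 18486 = -44035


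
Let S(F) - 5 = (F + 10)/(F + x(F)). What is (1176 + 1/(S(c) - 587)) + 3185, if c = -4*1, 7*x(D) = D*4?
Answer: 55929803/12825 ≈ 4361.0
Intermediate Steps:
x(D) = 4*D/7 (x(D) = (D*4)/7 = (4*D)/7 = 4*D/7)
c = -4
S(F) = 5 + 7*(10 + F)/(11*F) (S(F) = 5 + (F + 10)/(F + 4*F/7) = 5 + (10 + F)/((11*F/7)) = 5 + (10 + F)*(7/(11*F)) = 5 + 7*(10 + F)/(11*F))
(1176 + 1/(S(c) - 587)) + 3185 = (1176 + 1/((2/11)*(35 + 31*(-4))/(-4) - 587)) + 3185 = (1176 + 1/((2/11)*(-1/4)*(35 - 124) - 587)) + 3185 = (1176 + 1/((2/11)*(-1/4)*(-89) - 587)) + 3185 = (1176 + 1/(89/22 - 587)) + 3185 = (1176 + 1/(-12825/22)) + 3185 = (1176 - 22/12825) + 3185 = 15082178/12825 + 3185 = 55929803/12825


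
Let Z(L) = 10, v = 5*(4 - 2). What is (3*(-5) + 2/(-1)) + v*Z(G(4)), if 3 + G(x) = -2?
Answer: 83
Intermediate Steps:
v = 10 (v = 5*2 = 10)
G(x) = -5 (G(x) = -3 - 2 = -5)
(3*(-5) + 2/(-1)) + v*Z(G(4)) = (3*(-5) + 2/(-1)) + 10*10 = (-15 + 2*(-1)) + 100 = (-15 - 2) + 100 = -17 + 100 = 83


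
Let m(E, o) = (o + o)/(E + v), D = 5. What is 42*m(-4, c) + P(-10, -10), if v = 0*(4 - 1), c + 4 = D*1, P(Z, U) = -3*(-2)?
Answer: -15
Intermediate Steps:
P(Z, U) = 6
c = 1 (c = -4 + 5*1 = -4 + 5 = 1)
v = 0 (v = 0*3 = 0)
m(E, o) = 2*o/E (m(E, o) = (o + o)/(E + 0) = (2*o)/E = 2*o/E)
42*m(-4, c) + P(-10, -10) = 42*(2*1/(-4)) + 6 = 42*(2*1*(-¼)) + 6 = 42*(-½) + 6 = -21 + 6 = -15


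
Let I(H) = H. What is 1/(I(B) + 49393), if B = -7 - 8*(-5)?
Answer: 1/49426 ≈ 2.0232e-5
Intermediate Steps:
B = 33 (B = -7 + 40 = 33)
1/(I(B) + 49393) = 1/(33 + 49393) = 1/49426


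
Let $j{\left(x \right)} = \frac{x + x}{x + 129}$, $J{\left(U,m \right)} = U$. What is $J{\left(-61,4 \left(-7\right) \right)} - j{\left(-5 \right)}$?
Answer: $- \frac{3777}{62} \approx -60.919$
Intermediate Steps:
$j{\left(x \right)} = \frac{2 x}{129 + x}$
$J{\left(-61,4 \left(-7\right) \right)} - j{\left(-5 \right)} = -61 - 2 \left(-5\right) \frac{1}{129 - 5} = -61 - 2 \left(-5\right) \frac{1}{124} = -61 - - \frac{5}{62} = -61 + \frac{5}{62} = - \frac{3777}{62}$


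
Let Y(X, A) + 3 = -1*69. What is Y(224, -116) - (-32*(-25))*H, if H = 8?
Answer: -6472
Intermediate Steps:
Y(X, A) = -72 (Y(X, A) = -3 - 1*69 = -3 - 69 = -72)
Y(224, -116) - (-32*(-25))*H = -72 - (-32*(-25))*8 = -72 - 800*8 = -72 - 1*6400 = -72 - 6400 = -6472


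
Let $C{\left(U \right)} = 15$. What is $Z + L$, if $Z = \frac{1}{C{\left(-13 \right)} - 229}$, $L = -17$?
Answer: $- \frac{3639}{214} \approx -17.005$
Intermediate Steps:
$Z = - \frac{1}{214}$ ($Z = \frac{1}{15 - 229} = \frac{1}{-214} = - \frac{1}{214} \approx -0.0046729$)
$Z + L = - \frac{1}{214} - 17 = - \frac{3639}{214}$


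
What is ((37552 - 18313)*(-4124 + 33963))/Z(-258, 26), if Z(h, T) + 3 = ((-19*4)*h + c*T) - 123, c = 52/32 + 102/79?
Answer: 181406916636/6180271 ≈ 29353.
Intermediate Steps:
c = 1843/632 (c = 52*(1/32) + 102*(1/79) = 13/8 + 102/79 = 1843/632 ≈ 2.9161)
Z(h, T) = -126 - 76*h + 1843*T/632 (Z(h, T) = -3 + (((-19*4)*h + 1843*T/632) - 123) = -3 + ((-76*h + 1843*T/632) - 123) = -3 + (-123 - 76*h + 1843*T/632) = -126 - 76*h + 1843*T/632)
((37552 - 18313)*(-4124 + 33963))/Z(-258, 26) = ((37552 - 18313)*(-4124 + 33963))/(-126 - 76*(-258) + (1843/632)*26) = (19239*29839)/(-126 + 19608 + 23959/316) = 574072521/(6180271/316) = 574072521*(316/6180271) = 181406916636/6180271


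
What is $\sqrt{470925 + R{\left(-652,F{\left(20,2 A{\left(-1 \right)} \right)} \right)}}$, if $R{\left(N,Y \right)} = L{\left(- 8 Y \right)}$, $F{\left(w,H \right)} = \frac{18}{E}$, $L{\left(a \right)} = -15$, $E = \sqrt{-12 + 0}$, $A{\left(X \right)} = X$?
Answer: $\sqrt{470910} \approx 686.23$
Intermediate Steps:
$E = 2 i \sqrt{3}$ ($E = \sqrt{-12} = 2 i \sqrt{3} \approx 3.4641 i$)
$F{\left(w,H \right)} = - 3 i \sqrt{3}$ ($F{\left(w,H \right)} = \frac{18}{2 i \sqrt{3}} = 18 \left(- \frac{i \sqrt{3}}{6}\right) = - 3 i \sqrt{3}$)
$R{\left(N,Y \right)} = -15$
$\sqrt{470925 + R{\left(-652,F{\left(20,2 A{\left(-1 \right)} \right)} \right)}} = \sqrt{470925 - 15} = \sqrt{470910}$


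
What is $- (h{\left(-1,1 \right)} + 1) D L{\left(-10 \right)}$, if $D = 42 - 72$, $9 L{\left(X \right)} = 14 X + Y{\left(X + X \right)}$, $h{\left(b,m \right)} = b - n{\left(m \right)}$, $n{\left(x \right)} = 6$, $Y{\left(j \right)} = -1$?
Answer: $2820$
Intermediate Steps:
$h{\left(b,m \right)} = -6 + b$ ($h{\left(b,m \right)} = b - 6 = -6 + b$)
$L{\left(X \right)} = - \frac{1}{9} + \frac{14 X}{9}$ ($L{\left(X \right)} = \frac{14 X - 1}{9} = \frac{-1 + 14 X}{9} = - \frac{1}{9} + \frac{14 X}{9}$)
$D = -30$
$- (h{\left(-1,1 \right)} + 1) D L{\left(-10 \right)} = - (\left(-6 - 1\right) + 1) \left(-30\right) \left(- \frac{1}{9} + \frac{14}{9} \left(-10\right)\right) = - (-7 + 1) \left(-30\right) \left(- \frac{1}{9} - \frac{140}{9}\right) = \left(-1\right) \left(-6\right) \left(-30\right) \left(- \frac{47}{3}\right) = 6 \left(-30\right) \left(- \frac{47}{3}\right) = \left(-180\right) \left(- \frac{47}{3}\right) = 2820$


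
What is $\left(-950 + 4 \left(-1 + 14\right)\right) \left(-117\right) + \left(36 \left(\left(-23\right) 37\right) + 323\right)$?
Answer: $74753$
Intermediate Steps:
$\left(-950 + 4 \left(-1 + 14\right)\right) \left(-117\right) + \left(36 \left(\left(-23\right) 37\right) + 323\right) = \left(-950 + 4 \cdot 13\right) \left(-117\right) + \left(36 \left(-851\right) + 323\right) = \left(-950 + 52\right) \left(-117\right) + \left(-30636 + 323\right) = \left(-898\right) \left(-117\right) - 30313 = 105066 - 30313 = 74753$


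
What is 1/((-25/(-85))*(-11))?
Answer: -17/55 ≈ -0.30909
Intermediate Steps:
1/((-25/(-85))*(-11)) = 1/(-1/85*(-25)*(-11)) = 1/((5/17)*(-11)) = 1/(-55/17) = -17/55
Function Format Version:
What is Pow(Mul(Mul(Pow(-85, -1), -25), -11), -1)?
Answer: Rational(-17, 55) ≈ -0.30909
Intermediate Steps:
Pow(Mul(Mul(Pow(-85, -1), -25), -11), -1) = Pow(Mul(Mul(Rational(-1, 85), -25), -11), -1) = Pow(Mul(Rational(5, 17), -11), -1) = Pow(Rational(-55, 17), -1) = Rational(-17, 55)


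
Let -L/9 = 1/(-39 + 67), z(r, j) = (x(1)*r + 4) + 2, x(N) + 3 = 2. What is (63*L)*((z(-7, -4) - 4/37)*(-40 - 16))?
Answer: 540918/37 ≈ 14619.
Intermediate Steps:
x(N) = -1 (x(N) = -3 + 2 = -1)
z(r, j) = 6 - r (z(r, j) = (-r + 4) + 2 = (4 - r) + 2 = 6 - r)
L = -9/28 (L = -9/(-39 + 67) = -9/28 ≈ -0.32143)
(63*L)*((z(-7, -4) - 4/37)*(-40 - 16)) = (63*(-9/28))*(((6 - 1*(-7)) - 4/37)*(-40 - 16)) = -81*((6 + 7) - 4*1/37)*(-56)/4 = -81*(13 - 4/37)*(-56)/4 = -38637*(-56)/148 = -81/4*(-26712/37) = 540918/37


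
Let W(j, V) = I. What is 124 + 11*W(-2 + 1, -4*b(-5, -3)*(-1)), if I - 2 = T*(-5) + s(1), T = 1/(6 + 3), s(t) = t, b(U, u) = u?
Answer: 1358/9 ≈ 150.89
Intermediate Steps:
T = 1/9 ≈ 0.11111
I = 22/9 (I = 2 + ((1/9)*(-5) + 1) = 2 + (-5/9 + 1) = 2 + 4/9 = 22/9 ≈ 2.4444)
W(j, V) = 22/9
124 + 11*W(-2 + 1, -4*b(-5, -3)*(-1)) = 124 + 11*(22/9) = 124 + 242/9 = 1358/9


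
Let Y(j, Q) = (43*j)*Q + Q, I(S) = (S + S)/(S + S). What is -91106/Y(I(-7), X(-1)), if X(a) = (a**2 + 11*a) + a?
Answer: 45553/242 ≈ 188.24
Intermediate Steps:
I(S) = 1 (I(S) = (2*S)/((2*S)) = (2*S)*(1/(2*S)) = 1)
X(a) = a**2 + 12*a
Y(j, Q) = Q + 43*Q*j (Y(j, Q) = 43*Q*j + Q = Q + 43*Q*j)
-91106/Y(I(-7), X(-1)) = -91106*(-1/((1 + 43*1)*(12 - 1))) = -91106*(-1/(11*(1 + 43))) = -91106/((-11*44)) = -91106/(-484) = -91106*(-1/484) = 45553/242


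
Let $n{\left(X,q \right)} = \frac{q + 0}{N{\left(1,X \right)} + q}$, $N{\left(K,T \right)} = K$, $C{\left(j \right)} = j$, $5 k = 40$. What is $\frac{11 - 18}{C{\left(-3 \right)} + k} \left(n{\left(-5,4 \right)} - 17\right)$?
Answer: $\frac{567}{25} \approx 22.68$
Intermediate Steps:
$k = 8$ ($k = \frac{1}{5} \cdot 40 = 8$)
$n{\left(X,q \right)} = \frac{q}{1 + q}$ ($n{\left(X,q \right)} = \frac{q + 0}{1 + q} = \frac{q}{1 + q}$)
$\frac{11 - 18}{C{\left(-3 \right)} + k} \left(n{\left(-5,4 \right)} - 17\right) = \frac{11 - 18}{-3 + 8} \left(\frac{4}{1 + 4} - 17\right) = - \frac{7}{5} \left(\frac{4}{5} - 17\right) = \left(-7\right) \frac{1}{5} \left(4 \cdot \frac{1}{5} - 17\right) = - \frac{7 \left(\frac{4}{5} - 17\right)}{5} = \left(- \frac{7}{5}\right) \left(- \frac{81}{5}\right) = \frac{567}{25}$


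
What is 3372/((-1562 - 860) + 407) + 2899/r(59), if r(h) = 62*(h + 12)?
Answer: -290389/286130 ≈ -1.0149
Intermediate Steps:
r(h) = 744 + 62*h (r(h) = 62*(12 + h) = 744 + 62*h)
3372/((-1562 - 860) + 407) + 2899/r(59) = 3372/((-1562 - 860) + 407) + 2899/(744 + 62*59) = 3372/(-2422 + 407) + 2899/(744 + 3658) = 3372/(-2015) + 2899/4402 = 3372*(-1/2015) + 2899*(1/4402) = -3372/2015 + 2899/4402 = -290389/286130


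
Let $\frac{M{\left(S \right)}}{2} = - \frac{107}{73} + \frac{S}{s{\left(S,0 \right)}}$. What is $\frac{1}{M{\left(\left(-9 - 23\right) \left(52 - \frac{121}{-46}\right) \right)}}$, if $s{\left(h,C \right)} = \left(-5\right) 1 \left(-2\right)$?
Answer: $- \frac{8395}{2959794} \approx -0.0028363$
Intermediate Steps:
$s{\left(h,C \right)} = 10$ ($s{\left(h,C \right)} = \left(-5\right) \left(-2\right) = 10$)
$M{\left(S \right)} = - \frac{214}{73} + \frac{S}{5}$ ($M{\left(S \right)} = 2 \left(- \frac{107}{73} + \frac{S}{10}\right) = - \frac{214}{73} + \frac{S}{5}$)
$\frac{1}{M{\left(\left(-9 - 23\right) \left(52 - \frac{121}{-46}\right) \right)}} = \frac{1}{- \frac{214}{73} + \frac{\left(-9 - 23\right) \left(52 - \frac{121}{-46}\right)}{5}} = \frac{1}{- \frac{214}{73} + \frac{\left(-32\right) \left(52 - - \frac{121}{46}\right)}{5}} = \frac{1}{- \frac{214}{73} + \frac{\left(-32\right) \left(52 + \frac{121}{46}\right)}{5}} = \frac{1}{- \frac{214}{73} + \frac{\left(-32\right) \frac{2513}{46}}{5}} = \frac{1}{- \frac{214}{73} + \frac{1}{5} \left(- \frac{40208}{23}\right)} = \frac{1}{- \frac{214}{73} - \frac{40208}{115}} = \frac{1}{- \frac{2959794}{8395}} = - \frac{8395}{2959794}$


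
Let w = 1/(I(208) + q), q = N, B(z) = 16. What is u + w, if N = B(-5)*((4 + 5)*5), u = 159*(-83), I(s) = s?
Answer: -12246815/928 ≈ -13197.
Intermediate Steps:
u = -13197
N = 720 (N = 16*((4 + 5)*5) = 16*(9*5) = 16*45 = 720)
q = 720
w = 1/928 (w = 1/(208 + 720) = 1/928 ≈ 0.0010776)
u + w = -13197 + 1/928 = -12246815/928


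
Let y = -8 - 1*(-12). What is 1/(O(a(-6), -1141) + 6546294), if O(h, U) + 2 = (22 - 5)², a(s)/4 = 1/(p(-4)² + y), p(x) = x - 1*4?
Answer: 1/6546581 ≈ 1.5275e-7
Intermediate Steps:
p(x) = -4 + x (p(x) = x - 4 = -4 + x)
y = 4 (y = -8 + 12 = 4)
a(s) = 1/17 (a(s) = 4/((-4 - 4)² + 4) = 4/((-8)² + 4) = 4/(64 + 4) = 4/68 = 4*(1/68) = 1/17)
O(h, U) = 287 (O(h, U) = -2 + (22 - 5)² = -2 + 17² = -2 + 289 = 287)
1/(O(a(-6), -1141) + 6546294) = 1/(287 + 6546294) = 1/6546581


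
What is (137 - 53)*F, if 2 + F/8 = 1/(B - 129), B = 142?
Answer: -16800/13 ≈ -1292.3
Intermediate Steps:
F = -200/13 (F = -16 + 8/(142 - 129) = -16 + 8/13 = -200/13 ≈ -15.385)
(137 - 53)*F = (137 - 53)*(-200/13) = 84*(-200/13) = -16800/13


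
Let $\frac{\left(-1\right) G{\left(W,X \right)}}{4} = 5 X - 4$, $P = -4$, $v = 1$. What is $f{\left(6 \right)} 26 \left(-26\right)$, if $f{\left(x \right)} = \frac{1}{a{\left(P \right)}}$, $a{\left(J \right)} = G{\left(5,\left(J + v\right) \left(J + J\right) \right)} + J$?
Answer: $\frac{13}{9} \approx 1.4444$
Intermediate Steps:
$G{\left(W,X \right)} = 16 - 20 X$ ($G{\left(W,X \right)} = - 4 \left(5 X - 4\right) = - 4 \left(-4 + 5 X\right) = 16 - 20 X$)
$a{\left(J \right)} = 16 + J - 40 J \left(1 + J\right)$ ($a{\left(J \right)} = \left(16 - 20 \left(J + 1\right) \left(J + J\right)\right) + J = \left(16 - 20 \left(1 + J\right) 2 J\right) + J = \left(16 - 20 \cdot 2 J \left(1 + J\right)\right) + J = \left(16 - 40 J \left(1 + J\right)\right) + J = 16 + J - 40 J \left(1 + J\right)$)
$f{\left(x \right)} = - \frac{1}{468}$ ($f{\left(x \right)} = \frac{1}{16 - 4 - - 160 \left(1 - 4\right)} = \frac{1}{16 - 4 - \left(-160\right) \left(-3\right)} = \frac{1}{16 - 4 - 480} = \frac{1}{-468} = - \frac{1}{468}$)
$f{\left(6 \right)} 26 \left(-26\right) = \left(- \frac{1}{468}\right) 26 \left(-26\right) = \left(- \frac{1}{18}\right) \left(-26\right) = \frac{13}{9}$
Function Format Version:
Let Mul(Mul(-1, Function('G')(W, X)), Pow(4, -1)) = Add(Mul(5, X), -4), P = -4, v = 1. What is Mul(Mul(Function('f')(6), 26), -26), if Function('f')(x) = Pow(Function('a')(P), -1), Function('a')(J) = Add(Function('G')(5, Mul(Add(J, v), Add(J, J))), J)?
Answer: Rational(13, 9) ≈ 1.4444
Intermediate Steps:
Function('G')(W, X) = Add(16, Mul(-20, X)) (Function('G')(W, X) = Mul(-4, Add(Mul(5, X), -4)) = Mul(-4, Add(-4, Mul(5, X))) = Add(16, Mul(-20, X)))
Function('a')(J) = Add(16, J, Mul(-40, J, Add(1, J))) (Function('a')(J) = Add(Add(16, Mul(-20, Mul(Add(J, 1), Add(J, J)))), J) = Add(Add(16, Mul(-20, Mul(Add(1, J), Mul(2, J)))), J) = Add(Add(16, Mul(-20, Mul(2, J, Add(1, J)))), J) = Add(Add(16, Mul(-40, J, Add(1, J))), J) = Add(16, J, Mul(-40, J, Add(1, J))))
Function('f')(x) = Rational(-1, 468) (Function('f')(x) = Pow(Add(16, -4, Mul(-40, -4, Add(1, -4))), -1) = Pow(Add(16, -4, Mul(-40, -4, -3)), -1) = Pow(Add(16, -4, -480), -1) = Pow(-468, -1) = Rational(-1, 468))
Mul(Mul(Function('f')(6), 26), -26) = Mul(Mul(Rational(-1, 468), 26), -26) = Mul(Rational(-1, 18), -26) = Rational(13, 9)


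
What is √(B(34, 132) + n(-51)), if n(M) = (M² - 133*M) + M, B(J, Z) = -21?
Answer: 4*√582 ≈ 96.499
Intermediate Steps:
n(M) = M² - 132*M
√(B(34, 132) + n(-51)) = √(-21 - 51*(-132 - 51)) = √(-21 - 51*(-183)) = √(-21 + 9333) = √9312 = 4*√582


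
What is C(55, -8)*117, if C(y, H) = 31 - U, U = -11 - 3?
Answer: 5265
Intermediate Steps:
U = -14
C(y, H) = 45 (C(y, H) = 31 - 1*(-14) = 31 + 14 = 45)
C(55, -8)*117 = 45*117 = 5265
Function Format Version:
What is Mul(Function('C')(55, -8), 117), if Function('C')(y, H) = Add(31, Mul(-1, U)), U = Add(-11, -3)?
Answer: 5265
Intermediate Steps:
U = -14
Function('C')(y, H) = 45 (Function('C')(y, H) = Add(31, Mul(-1, -14)) = Add(31, 14) = 45)
Mul(Function('C')(55, -8), 117) = Mul(45, 117) = 5265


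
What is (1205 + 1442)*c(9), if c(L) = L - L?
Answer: 0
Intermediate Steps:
c(L) = 0
(1205 + 1442)*c(9) = (1205 + 1442)*0 = 2647*0 = 0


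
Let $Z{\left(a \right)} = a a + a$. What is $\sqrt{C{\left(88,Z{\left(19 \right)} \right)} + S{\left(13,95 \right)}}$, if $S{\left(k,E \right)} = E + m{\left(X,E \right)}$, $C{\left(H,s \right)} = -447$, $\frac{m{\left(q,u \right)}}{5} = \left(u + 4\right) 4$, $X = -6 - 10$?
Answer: $2 \sqrt{407} \approx 40.349$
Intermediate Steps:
$X = -16$ ($X = -6 - 10 = -16$)
$m{\left(q,u \right)} = 80 + 20 u$ ($m{\left(q,u \right)} = 5 \left(u + 4\right) 4 = 5 \left(4 + u\right) 4 = 5 \left(16 + 4 u\right) = 80 + 20 u$)
$Z{\left(a \right)} = a + a^{2}$ ($Z{\left(a \right)} = a^{2} + a = a + a^{2}$)
$S{\left(k,E \right)} = 80 + 21 E$ ($S{\left(k,E \right)} = E + \left(80 + 20 E\right) = 80 + 21 E$)
$\sqrt{C{\left(88,Z{\left(19 \right)} \right)} + S{\left(13,95 \right)}} = \sqrt{-447 + \left(80 + 21 \cdot 95\right)} = \sqrt{-447 + \left(80 + 1995\right)} = \sqrt{-447 + 2075} = \sqrt{1628} = 2 \sqrt{407}$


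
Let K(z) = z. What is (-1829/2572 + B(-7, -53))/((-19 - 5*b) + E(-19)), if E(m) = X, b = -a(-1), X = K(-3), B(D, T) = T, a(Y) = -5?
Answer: 138145/120884 ≈ 1.1428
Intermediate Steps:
X = -3
b = 5 (b = -1*(-5) = 5)
E(m) = -3
(-1829/2572 + B(-7, -53))/((-19 - 5*b) + E(-19)) = (-1829/2572 - 53)/((-19 - 5*5) - 3) = (-1829*1/2572 - 53)/((-19 - 25) - 3) = (-1829/2572 - 53)/(-44 - 3) = -138145/2572/(-47) = -138145/2572*(-1/47) = 138145/120884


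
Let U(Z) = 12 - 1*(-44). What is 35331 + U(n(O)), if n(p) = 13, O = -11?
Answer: 35387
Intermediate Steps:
U(Z) = 56 (U(Z) = 12 + 44 = 56)
35331 + U(n(O)) = 35331 + 56 = 35387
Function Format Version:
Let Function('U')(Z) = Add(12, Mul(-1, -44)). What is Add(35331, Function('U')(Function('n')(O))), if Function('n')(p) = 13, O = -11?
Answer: 35387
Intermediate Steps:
Function('U')(Z) = 56 (Function('U')(Z) = Add(12, 44) = 56)
Add(35331, Function('U')(Function('n')(O))) = Add(35331, 56) = 35387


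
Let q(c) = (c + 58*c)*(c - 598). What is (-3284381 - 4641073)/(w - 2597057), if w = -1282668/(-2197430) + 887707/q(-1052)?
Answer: 178357302193240328400/58445102893365307939 ≈ 3.0517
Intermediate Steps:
q(c) = 59*c*(-598 + c) (q(c) = (59*c)*(-598 + c) = 59*c*(-598 + c))
w = 13331152574261/22504364064600 (w = -1282668/(-2197430) + 887707/((59*(-1052)*(-598 - 1052))) = -1282668*(-1/2197430) + 887707/((59*(-1052)*(-1650))) = 641334/1098715 + 887707/102412200 = 13331152574261/22504364064600 ≈ 0.59238)
(-3284381 - 4641073)/(w - 2597057) = (-3284381 - 4641073)/(13331152574261/22504364064600 - 2597057) = -7925454/(-58445102893365307939/22504364064600) = -7925454*(-22504364064600/58445102893365307939) = 178357302193240328400/58445102893365307939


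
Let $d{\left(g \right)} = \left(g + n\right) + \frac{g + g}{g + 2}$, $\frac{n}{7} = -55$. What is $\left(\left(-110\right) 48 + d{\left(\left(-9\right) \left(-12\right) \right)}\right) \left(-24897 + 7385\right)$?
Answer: $\frac{486398984}{5} \approx 9.728 \cdot 10^{7}$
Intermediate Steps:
$n = -385$ ($n = 7 \left(-55\right) = -385$)
$d{\left(g \right)} = -385 + g + \frac{2 g}{2 + g}$ ($d{\left(g \right)} = \left(g - 385\right) + \frac{g + g}{g + 2} = \left(-385 + g\right) + \frac{2 g}{2 + g} = -385 + g + \frac{2 g}{2 + g}$)
$\left(\left(-110\right) 48 + d{\left(\left(-9\right) \left(-12\right) \right)}\right) \left(-24897 + 7385\right) = \left(\left(-110\right) 48 + \frac{-770 + \left(\left(-9\right) \left(-12\right)\right)^{2} - 381 \left(\left(-9\right) \left(-12\right)\right)}{2 - -108}\right) \left(-24897 + 7385\right) = \left(-5280 + \frac{-770 + 108^{2} - 41148}{2 + 108}\right) \left(-17512\right) = \left(-5280 + \frac{-770 + 11664 - 41148}{110}\right) \left(-17512\right) = \left(-5280 + \frac{1}{110} \left(-30254\right)\right) \left(-17512\right) = \left(-5280 - \frac{15127}{55}\right) \left(-17512\right) = \left(- \frac{305527}{55}\right) \left(-17512\right) = \frac{486398984}{5}$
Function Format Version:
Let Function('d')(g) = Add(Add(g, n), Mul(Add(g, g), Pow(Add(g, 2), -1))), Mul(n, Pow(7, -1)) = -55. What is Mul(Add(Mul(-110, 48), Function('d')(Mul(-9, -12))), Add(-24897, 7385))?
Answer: Rational(486398984, 5) ≈ 9.7280e+7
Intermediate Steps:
n = -385 (n = Mul(7, -55) = -385)
Function('d')(g) = Add(-385, g, Mul(2, g, Pow(Add(2, g), -1))) (Function('d')(g) = Add(Add(g, -385), Mul(Add(g, g), Pow(Add(g, 2), -1))) = Add(Add(-385, g), Mul(Mul(2, g), Pow(Add(2, g), -1))) = Add(Add(-385, g), Mul(2, g, Pow(Add(2, g), -1))) = Add(-385, g, Mul(2, g, Pow(Add(2, g), -1))))
Mul(Add(Mul(-110, 48), Function('d')(Mul(-9, -12))), Add(-24897, 7385)) = Mul(Add(Mul(-110, 48), Mul(Pow(Add(2, Mul(-9, -12)), -1), Add(-770, Pow(Mul(-9, -12), 2), Mul(-381, Mul(-9, -12))))), Add(-24897, 7385)) = Mul(Add(-5280, Mul(Pow(Add(2, 108), -1), Add(-770, Pow(108, 2), Mul(-381, 108)))), -17512) = Mul(Add(-5280, Mul(Pow(110, -1), Add(-770, 11664, -41148))), -17512) = Mul(Add(-5280, Mul(Rational(1, 110), -30254)), -17512) = Mul(Add(-5280, Rational(-15127, 55)), -17512) = Mul(Rational(-305527, 55), -17512) = Rational(486398984, 5)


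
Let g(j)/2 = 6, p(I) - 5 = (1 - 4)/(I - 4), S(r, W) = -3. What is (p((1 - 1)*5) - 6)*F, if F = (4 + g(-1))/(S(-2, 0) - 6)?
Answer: 4/9 ≈ 0.44444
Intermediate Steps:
p(I) = 5 - 3/(-4 + I) (p(I) = 5 + (1 - 4)/(I - 4) = 5 - 3/(-4 + I))
g(j) = 12 (g(j) = 2*6 = 12)
F = -16/9 (F = (4 + 12)/(-3 - 6) = 16/(-9) = 16*(-⅑) = -16/9 ≈ -1.7778)
(p((1 - 1)*5) - 6)*F = ((-23 + 5*((1 - 1)*5))/(-4 + (1 - 1)*5) - 6)*(-16/9) = ((-23 + 5*(0*5))/(-4 + 0*5) - 6)*(-16/9) = ((-23 + 5*0)/(-4 + 0) - 6)*(-16/9) = ((-23 + 0)/(-4) - 6)*(-16/9) = (-¼*(-23) - 6)*(-16/9) = (23/4 - 6)*(-16/9) = -¼*(-16/9) = 4/9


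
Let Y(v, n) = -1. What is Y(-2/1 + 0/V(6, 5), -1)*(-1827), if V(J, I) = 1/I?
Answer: 1827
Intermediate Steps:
Y(-2/1 + 0/V(6, 5), -1)*(-1827) = -1*(-1827) = 1827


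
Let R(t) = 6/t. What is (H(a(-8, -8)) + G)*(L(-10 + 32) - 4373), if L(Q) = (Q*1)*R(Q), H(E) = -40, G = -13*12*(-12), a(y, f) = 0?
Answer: -8000344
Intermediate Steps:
G = 1872 (G = -156*(-12) = 1872)
L(Q) = 6 (L(Q) = (Q*1)*(6/Q) = Q*(6/Q) = 6)
(H(a(-8, -8)) + G)*(L(-10 + 32) - 4373) = (-40 + 1872)*(6 - 4373) = 1832*(-4367) = -8000344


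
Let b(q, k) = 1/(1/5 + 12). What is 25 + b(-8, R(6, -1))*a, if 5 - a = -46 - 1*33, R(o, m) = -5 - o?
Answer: 1945/61 ≈ 31.885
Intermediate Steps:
a = 84 (a = 5 - (-46 - 1*33) = 5 - (-46 - 33) = 5 - 1*(-79) = 5 + 79 = 84)
b(q, k) = 5/61 (b(q, k) = 1/(⅕ + 12) = 1/(61/5) = 5/61)
25 + b(-8, R(6, -1))*a = 25 + (5/61)*84 = 25 + 420/61 = 1945/61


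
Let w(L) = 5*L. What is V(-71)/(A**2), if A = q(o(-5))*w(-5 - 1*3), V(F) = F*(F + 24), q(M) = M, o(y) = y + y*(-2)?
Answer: 3337/40000 ≈ 0.083425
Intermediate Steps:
o(y) = -y (o(y) = y - 2*y = -y)
V(F) = F*(24 + F)
A = -200 (A = (-1*(-5))*(5*(-5 - 1*3)) = 5*(5*(-5 - 3)) = 5*(5*(-8)) = 5*(-40) = -200)
V(-71)/(A**2) = (-71*(24 - 71))/((-200)**2) = -71*(-47)/40000 = 3337*(1/40000) = 3337/40000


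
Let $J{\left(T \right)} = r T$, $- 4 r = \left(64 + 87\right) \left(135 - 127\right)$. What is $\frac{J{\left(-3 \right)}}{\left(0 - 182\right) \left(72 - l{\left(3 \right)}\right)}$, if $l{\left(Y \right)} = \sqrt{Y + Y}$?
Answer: $- \frac{5436}{78533} - \frac{151 \sqrt{6}}{157066} \approx -0.071574$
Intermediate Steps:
$l{\left(Y \right)} = \sqrt{2} \sqrt{Y}$ ($l{\left(Y \right)} = \sqrt{2 Y} = \sqrt{2} \sqrt{Y}$)
$r = -302$ ($r = - \frac{\left(64 + 87\right) \left(135 - 127\right)}{4} = - \frac{151 \cdot 8}{4} = \left(- \frac{1}{4}\right) 1208 = -302$)
$J{\left(T \right)} = - 302 T$
$\frac{J{\left(-3 \right)}}{\left(0 - 182\right) \left(72 - l{\left(3 \right)}\right)} = \frac{\left(-302\right) \left(-3\right)}{\left(0 - 182\right) \left(72 - \sqrt{2} \sqrt{3}\right)} = \frac{906}{\left(-182\right) \left(72 - \sqrt{6}\right)} = \frac{906}{-13104 + 182 \sqrt{6}}$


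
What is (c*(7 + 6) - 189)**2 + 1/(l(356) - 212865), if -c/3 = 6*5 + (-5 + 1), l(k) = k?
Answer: 307544937380/212509 ≈ 1.4472e+6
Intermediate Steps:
c = -78 (c = -3*(6*5 + (-5 + 1)) = -3*(30 - 4) = -3*26 = -78)
(c*(7 + 6) - 189)**2 + 1/(l(356) - 212865) = (-78*(7 + 6) - 189)**2 + 1/(356 - 212865) = (-78*13 - 189)**2 + 1/(-212509) = (-1014 - 189)**2 - 1/212509 = (-1203)**2 - 1/212509 = 1447209 - 1/212509 = 307544937380/212509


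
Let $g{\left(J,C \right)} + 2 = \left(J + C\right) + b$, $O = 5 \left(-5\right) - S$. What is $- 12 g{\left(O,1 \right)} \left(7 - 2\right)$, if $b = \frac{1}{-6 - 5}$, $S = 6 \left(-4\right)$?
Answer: $\frac{1380}{11} \approx 125.45$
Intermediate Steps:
$S = -24$
$b = - \frac{1}{11}$ ($b = \frac{1}{-11} = - \frac{1}{11} \approx -0.090909$)
$O = -1$ ($O = 5 \left(-5\right) - -24 = -25 + 24 = -1$)
$g{\left(J,C \right)} = - \frac{23}{11} + C + J$ ($g{\left(J,C \right)} = -2 - \left(\frac{1}{11} - C - J\right) = -2 + \left(- \frac{1}{11} + C + J\right) = - \frac{23}{11} + C + J$)
$- 12 g{\left(O,1 \right)} \left(7 - 2\right) = - 12 \left(- \frac{23}{11} + 1 - 1\right) \left(7 - 2\right) = \left(-12\right) \left(- \frac{23}{11}\right) 5 = \frac{276}{11} \cdot 5 = \frac{1380}{11}$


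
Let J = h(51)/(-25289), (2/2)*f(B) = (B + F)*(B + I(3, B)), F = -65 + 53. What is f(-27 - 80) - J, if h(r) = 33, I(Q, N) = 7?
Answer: 27358103/2299 ≈ 11900.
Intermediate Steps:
F = -12
f(B) = (-12 + B)*(7 + B) (f(B) = (B - 12)*(B + 7) = (-12 + B)*(7 + B))
J = -3/2299 (J = 33/(-25289) = 33*(-1/25289) = -3/2299 ≈ -0.0013049)
f(-27 - 80) - J = (-84 + (-27 - 80)² - 5*(-27 - 80)) - 1*(-3/2299) = (-84 + (-107)² - 5*(-107)) + 3/2299 = (-84 + 11449 + 535) + 3/2299 = 11900 + 3/2299 = 27358103/2299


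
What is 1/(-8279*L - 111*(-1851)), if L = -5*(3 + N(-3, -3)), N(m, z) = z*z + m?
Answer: 1/578016 ≈ 1.7301e-6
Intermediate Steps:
N(m, z) = m + z**2 (N(m, z) = z**2 + m = m + z**2)
L = -45 (L = -5*(3 + (-3 + (-3)**2)) = -5*(3 + (-3 + 9)) = -5*(3 + 6) = -5*9 = -45)
1/(-8279*L - 111*(-1851)) = 1/(-8279*(-45) - 111*(-1851)) = 1/(372555 + 205461) = 1/578016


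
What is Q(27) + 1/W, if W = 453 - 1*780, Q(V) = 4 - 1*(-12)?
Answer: 5231/327 ≈ 15.997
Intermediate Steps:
Q(V) = 16 (Q(V) = 4 + 12 = 16)
W = -327 (W = 453 - 780 = -327)
Q(27) + 1/W = 16 + 1/(-327) = 16 - 1/327 = 5231/327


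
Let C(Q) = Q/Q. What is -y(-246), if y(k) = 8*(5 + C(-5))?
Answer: -48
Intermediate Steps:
C(Q) = 1
y(k) = 48 (y(k) = 8*(5 + 1) = 8*6 = 48)
-y(-246) = -1*48 = -48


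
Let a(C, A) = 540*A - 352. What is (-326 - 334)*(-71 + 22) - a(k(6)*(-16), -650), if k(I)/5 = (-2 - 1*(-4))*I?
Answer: 383692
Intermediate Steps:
k(I) = 10*I (k(I) = 5*((-2 - 1*(-4))*I) = 5*((-2 + 4)*I) = 5*(2*I) = 10*I)
a(C, A) = -352 + 540*A
(-326 - 334)*(-71 + 22) - a(k(6)*(-16), -650) = (-326 - 334)*(-71 + 22) - (-352 + 540*(-650)) = -660*(-49) - (-352 - 351000) = 32340 - 1*(-351352) = 32340 + 351352 = 383692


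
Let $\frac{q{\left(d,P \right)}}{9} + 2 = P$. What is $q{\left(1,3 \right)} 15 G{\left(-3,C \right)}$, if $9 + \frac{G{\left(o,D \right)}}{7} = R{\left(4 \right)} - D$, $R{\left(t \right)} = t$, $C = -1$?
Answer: $-3780$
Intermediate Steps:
$q{\left(d,P \right)} = -18 + 9 P$
$G{\left(o,D \right)} = -35 - 7 D$ ($G{\left(o,D \right)} = -63 + 7 \left(4 - D\right) = -63 - \left(-28 + 7 D\right) = -35 - 7 D$)
$q{\left(1,3 \right)} 15 G{\left(-3,C \right)} = \left(-18 + 9 \cdot 3\right) 15 \left(-35 - -7\right) = \left(-18 + 27\right) 15 \left(-35 + 7\right) = 9 \cdot 15 \left(-28\right) = 135 \left(-28\right) = -3780$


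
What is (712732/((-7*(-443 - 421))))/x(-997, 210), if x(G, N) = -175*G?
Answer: 178183/263806200 ≈ 0.00067543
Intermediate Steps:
(712732/((-7*(-443 - 421))))/x(-997, 210) = (712732/((-7*(-443 - 421))))/((-175*(-997))) = (712732/((-7*(-864))))/174475 = (712732/6048)*(1/174475) = (712732*(1/6048))*(1/174475) = (178183/1512)*(1/174475) = 178183/263806200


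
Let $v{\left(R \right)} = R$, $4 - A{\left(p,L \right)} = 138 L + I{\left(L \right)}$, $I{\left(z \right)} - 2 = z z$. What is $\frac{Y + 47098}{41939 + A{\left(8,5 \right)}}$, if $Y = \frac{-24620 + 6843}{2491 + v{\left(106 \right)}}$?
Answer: $\frac{40765243}{35687974} \approx 1.1423$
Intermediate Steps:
$I{\left(z \right)} = 2 + z^{2}$ ($I{\left(z \right)} = 2 + z z = 2 + z^{2}$)
$A{\left(p,L \right)} = 2 - L^{2} - 138 L$ ($A{\left(p,L \right)} = 4 - \left(138 L + \left(2 + L^{2}\right)\right) = 4 - \left(2 + L^{2} + 138 L\right) = 2 - L^{2} - 138 L$)
$Y = - \frac{17777}{2597}$ ($Y = \frac{-24620 + 6843}{2491 + 106} = - \frac{17777}{2597} \approx -6.8452$)
$\frac{Y + 47098}{41939 + A{\left(8,5 \right)}} = \frac{- \frac{17777}{2597} + 47098}{41939 - 713} = \frac{122295729}{2597 \left(41939 - 713\right)} = \frac{122295729}{2597 \cdot 41226} = \frac{122295729}{2597} \cdot \frac{1}{41226} = \frac{40765243}{35687974}$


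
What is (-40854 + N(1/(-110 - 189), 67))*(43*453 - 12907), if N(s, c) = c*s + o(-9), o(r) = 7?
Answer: -80265939040/299 ≈ -2.6845e+8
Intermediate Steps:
N(s, c) = 7 + c*s (N(s, c) = c*s + 7 = 7 + c*s)
(-40854 + N(1/(-110 - 189), 67))*(43*453 - 12907) = (-40854 + (7 + 67/(-110 - 189)))*(43*453 - 12907) = (-40854 + (7 + 67/(-299)))*(19479 - 12907) = (-40854 + (7 + 67*(-1/299)))*6572 = (-40854 + (7 - 67/299))*6572 = (-40854 + 2026/299)*6572 = -12213320/299*6572 = -80265939040/299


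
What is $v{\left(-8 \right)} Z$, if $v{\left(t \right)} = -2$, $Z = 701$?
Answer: $-1402$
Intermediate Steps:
$v{\left(-8 \right)} Z = \left(-2\right) 701 = -1402$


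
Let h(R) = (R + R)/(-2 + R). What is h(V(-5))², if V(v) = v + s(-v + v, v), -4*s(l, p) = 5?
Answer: 2500/1089 ≈ 2.2957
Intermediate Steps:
s(l, p) = -5/4 (s(l, p) = -¼*5 = -5/4)
V(v) = -5/4 + v (V(v) = v - 5/4 = -5/4 + v)
h(R) = 2*R/(-2 + R) (h(R) = (2*R)/(-2 + R) = 2*R/(-2 + R))
h(V(-5))² = (2*(-5/4 - 5)/(-2 + (-5/4 - 5)))² = (2*(-25/4)/(-2 - 25/4))² = (2*(-25/4)/(-33/4))² = (2*(-25/4)*(-4/33))² = (50/33)² = 2500/1089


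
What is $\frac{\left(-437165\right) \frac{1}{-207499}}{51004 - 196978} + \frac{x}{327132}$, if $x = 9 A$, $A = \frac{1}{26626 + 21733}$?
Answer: $- \frac{128066295176459}{8873564235274227372} \approx -1.4432 \cdot 10^{-5}$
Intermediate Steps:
$A = \frac{1}{48359} \approx 2.0679 \cdot 10^{-5}$
$x = \frac{9}{48359}$ ($x = 9 \cdot \frac{1}{48359} = \frac{9}{48359} \approx 0.00018611$)
$\frac{\left(-437165\right) \frac{1}{-207499}}{51004 - 196978} + \frac{x}{327132} = \frac{\left(-437165\right) \frac{1}{-207499}}{51004 - 196978} + \frac{9}{48359 \cdot 327132} = \frac{\left(-437165\right) \left(- \frac{1}{207499}\right)}{51004 - 196978} + \frac{9}{48359} \cdot \frac{1}{327132} = \frac{437165}{207499 \left(-145974\right)} + \frac{1}{1757752932} = \frac{437165}{207499} \left(- \frac{1}{145974}\right) + \frac{1}{1757752932} = - \frac{437165}{30289459026} + \frac{1}{1757752932} = - \frac{128066295176459}{8873564235274227372}$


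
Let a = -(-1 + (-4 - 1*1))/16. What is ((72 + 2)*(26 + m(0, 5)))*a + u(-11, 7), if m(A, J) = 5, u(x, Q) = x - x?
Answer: 3441/4 ≈ 860.25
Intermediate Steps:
u(x, Q) = 0
a = 3/8 (a = -(-1 + (-4 - 1))*(1/16) = -(-1 - 5)*(1/16) = -1*(-6)*(1/16) = 6*(1/16) = 3/8 ≈ 0.37500)
((72 + 2)*(26 + m(0, 5)))*a + u(-11, 7) = ((72 + 2)*(26 + 5))*(3/8) + 0 = (74*31)*(3/8) + 0 = 2294*(3/8) + 0 = 3441/4 + 0 = 3441/4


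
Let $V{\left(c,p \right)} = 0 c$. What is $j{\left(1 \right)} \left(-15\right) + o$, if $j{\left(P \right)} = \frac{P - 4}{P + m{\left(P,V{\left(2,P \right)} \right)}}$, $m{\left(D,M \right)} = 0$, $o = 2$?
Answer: $47$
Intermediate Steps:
$V{\left(c,p \right)} = 0$
$j{\left(P \right)} = \frac{-4 + P}{P}$ ($j{\left(P \right)} = \frac{P - 4}{P + 0} = \frac{-4 + P}{P}$)
$j{\left(1 \right)} \left(-15\right) + o = \frac{-4 + 1}{1} \left(-15\right) + 2 = 1 \left(-3\right) \left(-15\right) + 2 = \left(-3\right) \left(-15\right) + 2 = 45 + 2 = 47$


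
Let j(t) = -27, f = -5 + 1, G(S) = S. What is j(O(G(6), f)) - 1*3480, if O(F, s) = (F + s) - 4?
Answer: -3507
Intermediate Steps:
f = -4
O(F, s) = -4 + F + s
j(O(G(6), f)) - 1*3480 = -27 - 1*3480 = -27 - 3480 = -3507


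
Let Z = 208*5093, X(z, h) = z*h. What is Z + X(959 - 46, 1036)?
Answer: 2005212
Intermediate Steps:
X(z, h) = h*z
Z = 1059344
Z + X(959 - 46, 1036) = 1059344 + 1036*(959 - 46) = 1059344 + 1036*913 = 1059344 + 945868 = 2005212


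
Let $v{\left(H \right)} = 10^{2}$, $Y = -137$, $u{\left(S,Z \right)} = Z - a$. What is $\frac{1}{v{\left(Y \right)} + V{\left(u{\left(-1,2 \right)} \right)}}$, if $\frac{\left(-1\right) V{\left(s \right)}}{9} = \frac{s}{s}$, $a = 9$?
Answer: $\frac{1}{91} \approx 0.010989$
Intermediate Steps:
$u{\left(S,Z \right)} = -9 + Z$ ($u{\left(S,Z \right)} = Z - 9 = -9 + Z$)
$V{\left(s \right)} = -9$ ($V{\left(s \right)} = - 9 \frac{s}{s} = \left(-9\right) 1 = -9$)
$v{\left(H \right)} = 100$
$\frac{1}{v{\left(Y \right)} + V{\left(u{\left(-1,2 \right)} \right)}} = \frac{1}{100 - 9} = \frac{1}{91}$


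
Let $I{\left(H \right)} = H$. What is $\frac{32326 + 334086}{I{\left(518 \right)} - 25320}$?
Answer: $- \frac{183206}{12401} \approx -14.773$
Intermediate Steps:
$\frac{32326 + 334086}{I{\left(518 \right)} - 25320} = \frac{32326 + 334086}{518 - 25320} = \frac{366412}{-24802} = 366412 \left(- \frac{1}{24802}\right) = - \frac{183206}{12401}$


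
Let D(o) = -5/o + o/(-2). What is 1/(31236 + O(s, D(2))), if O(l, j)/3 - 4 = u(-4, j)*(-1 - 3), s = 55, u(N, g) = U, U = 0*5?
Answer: 1/31248 ≈ 3.2002e-5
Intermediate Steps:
D(o) = -5/o - o/2 (D(o) = -5/o + o*(-1/2) = -5/o - o/2)
U = 0
u(N, g) = 0
O(l, j) = 12 (O(l, j) = 12 + 3*(0*(-1 - 3)) = 12 + 3*(0*(-4)) = 12 + 3*0 = 12 + 0 = 12)
1/(31236 + O(s, D(2))) = 1/(31236 + 12) = 1/31248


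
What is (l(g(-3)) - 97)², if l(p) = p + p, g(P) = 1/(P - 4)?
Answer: 463761/49 ≈ 9464.5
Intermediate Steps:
g(P) = 1/(-4 + P)
l(p) = 2*p
(l(g(-3)) - 97)² = (2/(-4 - 3) - 97)² = (2/(-7) - 97)² = (2*(-⅐) - 97)² = (-2/7 - 97)² = (-681/7)² = 463761/49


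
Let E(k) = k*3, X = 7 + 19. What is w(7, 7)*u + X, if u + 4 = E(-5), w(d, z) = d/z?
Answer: 7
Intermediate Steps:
X = 26
E(k) = 3*k
u = -19 (u = -4 + 3*(-5) = -4 - 15 = -19)
w(7, 7)*u + X = (7/7)*(-19) + 26 = (7*(⅐))*(-19) + 26 = 1*(-19) + 26 = -19 + 26 = 7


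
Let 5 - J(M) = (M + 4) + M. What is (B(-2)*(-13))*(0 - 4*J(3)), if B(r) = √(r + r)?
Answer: -520*I ≈ -520.0*I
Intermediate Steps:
B(r) = √2*√r (B(r) = √(2*r) = √2*√r)
J(M) = 1 - 2*M (J(M) = 5 - ((M + 4) + M) = 5 - ((4 + M) + M) = 5 - (4 + 2*M) = 5 + (-4 - 2*M) = 1 - 2*M)
(B(-2)*(-13))*(0 - 4*J(3)) = ((√2*√(-2))*(-13))*(0 - 4*(1 - 2*3)) = ((√2*(I*√2))*(-13))*(0 - 4*(1 - 6)) = ((2*I)*(-13))*(0 - 4*(-5)) = (-26*I)*(0 + 20) = -26*I*20 = -520*I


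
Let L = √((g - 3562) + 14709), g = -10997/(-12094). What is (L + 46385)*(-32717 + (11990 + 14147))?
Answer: -305213300 - 3290*√1630547124610/6047 ≈ -3.0591e+8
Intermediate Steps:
g = 10997/12094 (g = -10997*(-1/12094) = 10997/12094 ≈ 0.90929)
L = √1630547124610/12094 (L = √((10997/12094 - 3562) + 14709) = √(-43067831/12094 + 14709) = √(134822815/12094) = √1630547124610/12094 ≈ 105.58)
(L + 46385)*(-32717 + (11990 + 14147)) = (√1630547124610/12094 + 46385)*(-32717 + (11990 + 14147)) = (46385 + √1630547124610/12094)*(-32717 + 26137) = (46385 + √1630547124610/12094)*(-6580) = -305213300 - 3290*√1630547124610/6047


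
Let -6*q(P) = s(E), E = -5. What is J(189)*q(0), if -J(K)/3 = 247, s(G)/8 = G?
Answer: -4940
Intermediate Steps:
s(G) = 8*G
J(K) = -741 (J(K) = -3*247 = -741)
q(P) = 20/3 (q(P) = -4*(-5)/3 = -1/6*(-40) = 20/3)
J(189)*q(0) = -741*20/3 = -4940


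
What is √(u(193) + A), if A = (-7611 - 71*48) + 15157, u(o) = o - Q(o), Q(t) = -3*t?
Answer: √4910 ≈ 70.071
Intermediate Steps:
u(o) = 4*o (u(o) = o - (-3)*o = o + 3*o = 4*o)
A = 4138 (A = (-7611 - 3408) + 15157 = -11019 + 15157 = 4138)
√(u(193) + A) = √(4*193 + 4138) = √(772 + 4138) = √4910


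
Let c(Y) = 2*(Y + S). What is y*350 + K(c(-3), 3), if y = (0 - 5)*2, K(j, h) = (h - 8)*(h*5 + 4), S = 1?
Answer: -3595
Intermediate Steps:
c(Y) = 2 + 2*Y (c(Y) = 2*(Y + 1) = 2*(1 + Y) = 2 + 2*Y)
K(j, h) = (-8 + h)*(4 + 5*h) (K(j, h) = (-8 + h)*(5*h + 4) = (-8 + h)*(4 + 5*h))
y = -10 (y = -5*2 = -10)
y*350 + K(c(-3), 3) = -10*350 + (-32 - 36*3 + 5*3**2) = -3500 + (-32 - 108 + 5*9) = -3500 + (-32 - 108 + 45) = -3500 - 95 = -3595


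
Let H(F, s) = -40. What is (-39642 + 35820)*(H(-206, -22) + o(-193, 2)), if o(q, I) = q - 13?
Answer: 940212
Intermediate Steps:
o(q, I) = -13 + q
(-39642 + 35820)*(H(-206, -22) + o(-193, 2)) = (-39642 + 35820)*(-40 + (-13 - 193)) = -3822*(-40 - 206) = -3822*(-246) = 940212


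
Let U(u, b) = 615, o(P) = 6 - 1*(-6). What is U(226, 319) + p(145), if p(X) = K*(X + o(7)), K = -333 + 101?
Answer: -35809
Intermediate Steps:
o(P) = 12 (o(P) = 6 + 6 = 12)
K = -232
p(X) = -2784 - 232*X (p(X) = -232*(X + 12) = -232*(12 + X) = -2784 - 232*X)
U(226, 319) + p(145) = 615 + (-2784 - 232*145) = 615 + (-2784 - 33640) = 615 - 36424 = -35809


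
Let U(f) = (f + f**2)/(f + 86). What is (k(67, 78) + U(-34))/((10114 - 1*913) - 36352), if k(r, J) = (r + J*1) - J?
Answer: -2303/705926 ≈ -0.0032624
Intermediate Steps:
U(f) = (f + f**2)/(86 + f)
k(r, J) = r (k(r, J) = (r + J) - J = (J + r) - J = r)
(k(67, 78) + U(-34))/((10114 - 1*913) - 36352) = (67 - 34*(1 - 34)/(86 - 34))/((10114 - 1*913) - 36352) = (67 - 34*(-33)/52)/((10114 - 913) - 36352) = (67 - 34*1/52*(-33))/(9201 - 36352) = (67 + 561/26)/(-27151) = (2303/26)*(-1/27151) = -2303/705926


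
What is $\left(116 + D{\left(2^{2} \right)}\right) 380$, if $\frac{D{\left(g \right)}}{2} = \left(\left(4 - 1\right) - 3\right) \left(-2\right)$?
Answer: $44080$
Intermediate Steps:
$D{\left(g \right)} = 0$ ($D{\left(g \right)} = 2 \left(\left(4 - 1\right) - 3\right) \left(-2\right) = 2 \left(3 - 3\right) \left(-2\right) = 2 \cdot 0 \left(-2\right) = 2 \cdot 0 = 0$)
$\left(116 + D{\left(2^{2} \right)}\right) 380 = \left(116 + 0\right) 380 = 116 \cdot 380 = 44080$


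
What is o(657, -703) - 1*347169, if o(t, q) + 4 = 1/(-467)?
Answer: -162129792/467 ≈ -3.4717e+5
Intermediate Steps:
o(t, q) = -1869/467 (o(t, q) = -4 + 1/(-467) = -4 - 1/467 = -1869/467)
o(657, -703) - 1*347169 = -1869/467 - 1*347169 = -1869/467 - 347169 = -162129792/467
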